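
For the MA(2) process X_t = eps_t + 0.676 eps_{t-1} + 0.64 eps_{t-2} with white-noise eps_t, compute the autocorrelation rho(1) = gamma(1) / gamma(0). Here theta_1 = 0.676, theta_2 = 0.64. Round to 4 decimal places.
\rho(1) = 0.5939

For an MA(q) process with theta_0 = 1, the autocovariance is
  gamma(k) = sigma^2 * sum_{i=0..q-k} theta_i * theta_{i+k},
and rho(k) = gamma(k) / gamma(0). Sigma^2 cancels.
  numerator   = (1)*(0.676) + (0.676)*(0.64) = 1.10864.
  denominator = (1)^2 + (0.676)^2 + (0.64)^2 = 1.866576.
  rho(1) = 1.10864 / 1.866576 = 0.5939.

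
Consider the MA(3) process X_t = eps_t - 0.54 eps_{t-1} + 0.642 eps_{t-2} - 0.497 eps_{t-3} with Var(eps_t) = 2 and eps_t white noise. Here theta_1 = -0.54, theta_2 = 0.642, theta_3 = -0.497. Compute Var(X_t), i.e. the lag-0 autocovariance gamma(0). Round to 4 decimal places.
\gamma(0) = 3.9015

For an MA(q) process X_t = eps_t + sum_i theta_i eps_{t-i} with
Var(eps_t) = sigma^2, the variance is
  gamma(0) = sigma^2 * (1 + sum_i theta_i^2).
  sum_i theta_i^2 = (-0.54)^2 + (0.642)^2 + (-0.497)^2 = 0.2916 + 0.412164 + 0.247009 = 0.950773.
  gamma(0) = 2 * (1 + 0.950773) = 2 * 1.950773 = 3.901546, which rounds to 3.9015.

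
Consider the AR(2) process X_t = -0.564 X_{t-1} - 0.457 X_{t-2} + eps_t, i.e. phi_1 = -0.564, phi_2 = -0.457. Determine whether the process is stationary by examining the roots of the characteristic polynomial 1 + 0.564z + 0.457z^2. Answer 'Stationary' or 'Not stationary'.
\text{Stationary}

The AR(p) characteristic polynomial is P(z) = 1 + 0.564z + 0.457z^2.
Stationarity requires all roots to lie outside the unit circle, i.e. |z| > 1 for every root.
Set 1 + (0.564) z + (0.457) z^2 = 0, i.e. a z^2 + b z + c = 0 with a = 0.457, b = 0.564, c = 1.
Discriminant D = b^2 - 4ac = (0.564)^2 - 4*(0.457)*1 = 0.318096 - (1.828) = -1.509904.
D < 0, so the roots are the complex-conjugate pair z = (-b +/- i sqrt(-D)) / (2a) = -0.6171 +/- 1.3444i.
For a conjugate pair |z|^2 = z * conj(z) = (product of roots) = c/a = 1/(0.457) = 2.188184, so |z| = sqrt(2.188184) = 1.4793 for both roots.
Moduli of all roots: 1.4793, 1.4793.
All moduli strictly greater than 1? Yes.
Verdict: Stationary.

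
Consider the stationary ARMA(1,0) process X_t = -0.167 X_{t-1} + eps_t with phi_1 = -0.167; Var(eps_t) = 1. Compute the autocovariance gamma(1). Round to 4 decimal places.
\gamma(1) = -0.1718

Multiply the model equation by X_{t-k} and take expectations. With theta_0 = psi_0 = 1 and psi_j the MA(infinity) weights, this gives
  gamma(k) - sum_i phi_i gamma(k-i) = c_k,
  c_k = sigma^2 * sum_{j=k..q} theta_j psi_{j-k}   (c_k = 0 for k > q),
using gamma(-m) = gamma(m).
Pure AR (q = 0): c_0 = sigma^2 = 1, c_k = 0 for k >= 1.
Equations for k = 0 and k = 1 (AR order 1):
  gamma(0) = phi_1 gamma(1) + c_0
  gamma(1) = phi_1 gamma(0) + c_1
Substituting the second into the first: gamma(0) (1 - phi_1^2) = c_0 + phi_1 c_1, so
  gamma(0) = c_0 / (1 - phi_1^2) = 1 / (1 - (-0.167)^2) = 1 / 0.972111 = 1.028689.
  gamma(1) = phi_1 gamma(0) = (-0.167)(1.028689) = -0.171791.
Therefore gamma(1) = -0.1718 (to 4 decimal places).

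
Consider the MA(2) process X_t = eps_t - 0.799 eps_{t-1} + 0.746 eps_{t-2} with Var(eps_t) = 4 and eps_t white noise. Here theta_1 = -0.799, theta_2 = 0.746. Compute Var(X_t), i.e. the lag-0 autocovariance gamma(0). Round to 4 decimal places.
\gamma(0) = 8.7797

For an MA(q) process X_t = eps_t + sum_i theta_i eps_{t-i} with
Var(eps_t) = sigma^2, the variance is
  gamma(0) = sigma^2 * (1 + sum_i theta_i^2).
  sum_i theta_i^2 = (-0.799)^2 + (0.746)^2 = 0.638401 + 0.556516 = 1.194917.
  gamma(0) = 4 * (1 + 1.194917) = 4 * 2.194917 = 8.779668, which rounds to 8.7797.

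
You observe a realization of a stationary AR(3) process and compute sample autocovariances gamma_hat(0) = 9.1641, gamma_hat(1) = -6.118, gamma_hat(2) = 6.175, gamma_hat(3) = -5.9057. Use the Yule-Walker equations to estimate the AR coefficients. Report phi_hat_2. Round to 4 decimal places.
\hat\phi_{2} = 0.3220

The Yule-Walker equations for an AR(p) process read, in matrix form,
  Gamma_p phi = r_p,   with   (Gamma_p)_{ij} = gamma(|i - j|),
                       (r_p)_i = gamma(i),   i,j = 1..p.
Substitute the sample gammas (Toeplitz matrix and right-hand side of size 3):
  Gamma_p = [[9.1641, -6.118, 6.175], [-6.118, 9.1641, -6.118], [6.175, -6.118, 9.1641]]
  r_p     = [-6.118, 6.175, -5.9057]
Written out (R1..R3):
  (R1) 9.1641 phi_1 - 6.118 phi_2 + 6.175 phi_3 = -6.118
  (R2) -6.118 phi_1 + 9.1641 phi_2 - 6.118 phi_3 = 6.175
  (R3) 6.175 phi_1 - 6.118 phi_2 + 9.1641 phi_3 = -5.9057
Gaussian elimination:
  R2 <- R2 - (-6.118/9.1641) R1 = R2 - (-0.667605) R1:  5.079692 phi_2 - 1.995538 phi_3 = 2.090592
  R3 <- R3 - (6.175/9.1641) R1 = R3 - (0.673825) R1:  -1.995538 phi_2 + 5.00323 phi_3 = -1.783238
  R3 <- R3 - (-1.995538/5.079692) R2 = R3 - (-0.392846) R2:  4.21929 phi_3 = -0.961957
Back-substitution:
  phi_hat_3 = -0.961957 / 4.21929 = -0.22799
  phi_hat_2 = (2.090592 - (-1.995538)(-0.22799)) / 5.079692 = 0.321994
  phi_hat_1 = (-6.118 - (-6.118)(0.321994) - (6.175)(-0.22799)) / 9.1641 = -0.299015
So phi_hat = [-0.2990, 0.3220, -0.2280].
Therefore phi_hat_2 = 0.3220.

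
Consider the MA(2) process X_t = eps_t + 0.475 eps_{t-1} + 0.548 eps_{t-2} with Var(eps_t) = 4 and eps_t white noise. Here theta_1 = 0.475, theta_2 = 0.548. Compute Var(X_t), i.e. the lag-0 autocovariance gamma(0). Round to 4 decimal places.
\gamma(0) = 6.1037

For an MA(q) process X_t = eps_t + sum_i theta_i eps_{t-i} with
Var(eps_t) = sigma^2, the variance is
  gamma(0) = sigma^2 * (1 + sum_i theta_i^2).
  sum_i theta_i^2 = (0.475)^2 + (0.548)^2 = 0.225625 + 0.300304 = 0.525929.
  gamma(0) = 4 * (1 + 0.525929) = 4 * 1.525929 = 6.103716, which rounds to 6.1037.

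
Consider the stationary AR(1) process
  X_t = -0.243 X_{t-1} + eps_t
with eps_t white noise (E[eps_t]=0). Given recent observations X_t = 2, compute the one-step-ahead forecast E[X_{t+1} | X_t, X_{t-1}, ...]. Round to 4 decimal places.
E[X_{t+1} \mid \mathcal F_t] = -0.4860

For an AR(p) model X_t = c + sum_i phi_i X_{t-i} + eps_t, the
one-step-ahead conditional mean is
  E[X_{t+1} | X_t, ...] = c + sum_i phi_i X_{t+1-i}.
Substitute known values:
  E[X_{t+1} | ...] = (-0.243) * (2)
                   = -0.4860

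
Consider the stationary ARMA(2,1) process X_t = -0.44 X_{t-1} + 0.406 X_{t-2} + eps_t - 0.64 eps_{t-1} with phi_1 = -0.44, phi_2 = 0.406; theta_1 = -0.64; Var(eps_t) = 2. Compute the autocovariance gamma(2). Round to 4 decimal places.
\gamma(2) = 10.1052

Multiply the model equation by X_{t-k} and take expectations. With theta_0 = psi_0 = 1 and psi_j the MA(infinity) weights, this gives
  gamma(k) - sum_i phi_i gamma(k-i) = c_k,
  c_k = sigma^2 * sum_{j=k..q} theta_j psi_{j-k}   (c_k = 0 for k > q),
using gamma(-m) = gamma(m).
psi-weights needed (psi_j = theta_j + sum_i phi_i psi_{j-i}):
  psi_1 = theta_1 + phi_1 = -0.64 + (-0.44) = -1.08
Right-hand sides:
  c_0 = sigma^2 (1 + theta_1 psi_1) = 2 * (1 + (-0.64)(-1.08)) = 2 * 1.6912 = 3.3824
  c_1 = sigma^2 theta_1 = 2 * (-0.64) = -1.28
  c_2 = 0
Equations for k = 0, 1, 2 (AR order 2, c_2 = 0):
  (E0) gamma(0) = phi_1 gamma(1) + phi_2 gamma(2) + c_0
  (E1) gamma(1) = phi_1 gamma(0) + phi_2 gamma(1) + c_1
  (E2) gamma(2) = phi_1 gamma(1) + phi_2 gamma(0)
From (E1): gamma(1) = A gamma(0) + B with
  A = phi_1 / (1 - phi_2) = -0.44 / 0.594 = -0.740741,   B = c_1 / (1 - phi_2) = -1.28 / 0.594 = -2.154882.
Insert (E2) into (E0): gamma(0) (1 - phi_2^2) = phi_1 (1 + phi_2) gamma(1) + c_0.
  phi_1 (1 + phi_2) = (-0.44)(1.406) = -0.61864,   1 - phi_2^2 = 0.835164.
Replace gamma(1) by A gamma(0) + B and collect gamma(0):
  gamma(0) [0.835164 - (-0.61864)(-0.740741)] = (-0.61864)(-2.154882) + 3.3824
  gamma(0) * 0.376912 = 4.715496
  gamma(0) = 4.715496 / 0.376912 = 12.510863.
  gamma(1) = A gamma(0) + B = (-0.740741)(12.510863) + (-2.154882) = -11.422188.
  gamma(2) = phi_1 gamma(1) + phi_2 gamma(0) = (-0.44)(-11.422188) + (0.406)(12.510863) = 10.105173.
Therefore gamma(2) = 10.1052 (to 4 decimal places).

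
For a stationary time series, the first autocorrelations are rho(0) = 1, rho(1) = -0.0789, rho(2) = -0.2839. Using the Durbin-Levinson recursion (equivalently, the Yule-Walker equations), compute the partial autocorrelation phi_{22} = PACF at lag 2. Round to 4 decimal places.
\phi_{22} = -0.2919

The PACF at lag k is phi_{kk}, the last component of the solution
to the Yule-Walker system G_k phi = r_k where
  (G_k)_{ij} = rho(|i - j|), (r_k)_i = rho(i), i,j = 1..k.
Equivalently, Durbin-Levinson gives phi_{kk} iteratively:
  phi_{11} = rho(1)
  phi_{kk} = [rho(k) - sum_{j=1..k-1} phi_{k-1,j} rho(k-j)]
            / [1 - sum_{j=1..k-1} phi_{k-1,j} rho(j)],
  phi_{k,j} = phi_{k-1,j} - phi_{kk} phi_{k-1,k-j},  j = 1..k-1.
Step k = 1:
  phi_11 = rho(1) = -0.0789.
Step k = 2:
  phi_22 = [rho(2) - phi_11 rho(1)] / [1 - phi_11 rho(1)] = [-0.2839 - (-0.0789)(-0.0789)] / [1 - (-0.0789)(-0.0789)]
         = -0.29012521 / 0.99377479 = -0.2919.
Therefore phi_{22} = -0.2919.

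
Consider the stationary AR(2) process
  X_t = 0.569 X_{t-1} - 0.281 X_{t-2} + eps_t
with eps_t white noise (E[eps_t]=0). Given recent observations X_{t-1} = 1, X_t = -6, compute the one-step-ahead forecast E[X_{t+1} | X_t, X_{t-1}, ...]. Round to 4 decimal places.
E[X_{t+1} \mid \mathcal F_t] = -3.6950

For an AR(p) model X_t = c + sum_i phi_i X_{t-i} + eps_t, the
one-step-ahead conditional mean is
  E[X_{t+1} | X_t, ...] = c + sum_i phi_i X_{t+1-i}.
Substitute known values:
  E[X_{t+1} | ...] = (0.569) * (-6) + (-0.281) * (1)
                   = -3.6950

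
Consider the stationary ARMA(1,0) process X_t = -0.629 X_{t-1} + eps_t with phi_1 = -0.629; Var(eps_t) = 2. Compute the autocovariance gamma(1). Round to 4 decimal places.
\gamma(1) = -2.0815

Multiply the model equation by X_{t-k} and take expectations. With theta_0 = psi_0 = 1 and psi_j the MA(infinity) weights, this gives
  gamma(k) - sum_i phi_i gamma(k-i) = c_k,
  c_k = sigma^2 * sum_{j=k..q} theta_j psi_{j-k}   (c_k = 0 for k > q),
using gamma(-m) = gamma(m).
Pure AR (q = 0): c_0 = sigma^2 = 2, c_k = 0 for k >= 1.
Equations for k = 0 and k = 1 (AR order 1):
  gamma(0) = phi_1 gamma(1) + c_0
  gamma(1) = phi_1 gamma(0) + c_1
Substituting the second into the first: gamma(0) (1 - phi_1^2) = c_0 + phi_1 c_1, so
  gamma(0) = c_0 / (1 - phi_1^2) = 2 / (1 - (-0.629)^2) = 2 / 0.604359 = 3.309291.
  gamma(1) = phi_1 gamma(0) = (-0.629)(3.309291) = -2.081544.
Therefore gamma(1) = -2.0815 (to 4 decimal places).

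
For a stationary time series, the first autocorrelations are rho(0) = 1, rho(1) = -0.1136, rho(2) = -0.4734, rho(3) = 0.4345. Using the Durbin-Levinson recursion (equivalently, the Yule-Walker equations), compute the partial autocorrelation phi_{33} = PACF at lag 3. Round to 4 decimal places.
\phi_{33} = 0.3990

The PACF at lag k is phi_{kk}, the last component of the solution
to the Yule-Walker system G_k phi = r_k where
  (G_k)_{ij} = rho(|i - j|), (r_k)_i = rho(i), i,j = 1..k.
Equivalently, Durbin-Levinson gives phi_{kk} iteratively:
  phi_{11} = rho(1)
  phi_{kk} = [rho(k) - sum_{j=1..k-1} phi_{k-1,j} rho(k-j)]
            / [1 - sum_{j=1..k-1} phi_{k-1,j} rho(j)],
  phi_{k,j} = phi_{k-1,j} - phi_{kk} phi_{k-1,k-j},  j = 1..k-1.
Step k = 1:
  phi_11 = rho(1) = -0.1136.
Step k = 2:
  phi_22 = [rho(2) - phi_11 rho(1)] / [1 - phi_11 rho(1)] = [-0.4734 - (-0.1136)(-0.1136)] / [1 - (-0.1136)(-0.1136)]
         = -0.48630496 / 0.98709504 = -0.492663.
  Update: phi_21 = phi_11 - phi_22 phi_11 = -0.1136 - (-0.492663)(-0.1136) = -0.169566.
Step k = 3:
  phi_33 = [rho(3) - phi_21 rho(2) - phi_22 rho(1)] / [1 - phi_21 rho(1) - phi_22 rho(2)]
    numerator   = 0.4345 - (-0.169566)(-0.4734) - (-0.492663)(-0.1136) = 0.29826074
    denominator = 1 - (-0.169566)(-0.1136) - (-0.492663)(-0.4734) = 0.7475107
  phi_33 = 0.29826074 / 0.7475107 = 0.399.
Therefore phi_{33} = 0.3990.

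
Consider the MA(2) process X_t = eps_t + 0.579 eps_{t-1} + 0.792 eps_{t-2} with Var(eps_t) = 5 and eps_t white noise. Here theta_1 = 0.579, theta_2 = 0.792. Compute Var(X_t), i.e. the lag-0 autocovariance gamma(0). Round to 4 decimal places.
\gamma(0) = 9.8125

For an MA(q) process X_t = eps_t + sum_i theta_i eps_{t-i} with
Var(eps_t) = sigma^2, the variance is
  gamma(0) = sigma^2 * (1 + sum_i theta_i^2).
  sum_i theta_i^2 = (0.579)^2 + (0.792)^2 = 0.335241 + 0.627264 = 0.962505.
  gamma(0) = 5 * (1 + 0.962505) = 5 * 1.962505 = 9.812525, which rounds to 9.8125.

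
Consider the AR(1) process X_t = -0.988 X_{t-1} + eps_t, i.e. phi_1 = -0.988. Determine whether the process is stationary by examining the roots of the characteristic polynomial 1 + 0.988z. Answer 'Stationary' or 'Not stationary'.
\text{Stationary}

The AR(p) characteristic polynomial is P(z) = 1 + 0.988z.
Stationarity requires all roots to lie outside the unit circle, i.e. |z| > 1 for every root.
This is linear in z: 1 + (0.988) z = 0  =>  z = -1/(0.988) = -1.012146,  |z| = 1.012146.
Moduli of all roots: 1.0121.
All moduli strictly greater than 1? Yes.
Verdict: Stationary.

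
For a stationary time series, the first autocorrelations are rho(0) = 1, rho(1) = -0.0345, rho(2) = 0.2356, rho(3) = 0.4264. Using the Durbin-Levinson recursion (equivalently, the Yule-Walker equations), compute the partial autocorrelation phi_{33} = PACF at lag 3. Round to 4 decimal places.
\phi_{33} = 0.4670

The PACF at lag k is phi_{kk}, the last component of the solution
to the Yule-Walker system G_k phi = r_k where
  (G_k)_{ij} = rho(|i - j|), (r_k)_i = rho(i), i,j = 1..k.
Equivalently, Durbin-Levinson gives phi_{kk} iteratively:
  phi_{11} = rho(1)
  phi_{kk} = [rho(k) - sum_{j=1..k-1} phi_{k-1,j} rho(k-j)]
            / [1 - sum_{j=1..k-1} phi_{k-1,j} rho(j)],
  phi_{k,j} = phi_{k-1,j} - phi_{kk} phi_{k-1,k-j},  j = 1..k-1.
Step k = 1:
  phi_11 = rho(1) = -0.0345.
Step k = 2:
  phi_22 = [rho(2) - phi_11 rho(1)] / [1 - phi_11 rho(1)] = [0.2356 - (-0.0345)(-0.0345)] / [1 - (-0.0345)(-0.0345)]
         = 0.23440975 / 0.99880975 = 0.234689.
  Update: phi_21 = phi_11 - phi_22 phi_11 = -0.0345 - (0.234689)(-0.0345) = -0.026403.
Step k = 3:
  phi_33 = [rho(3) - phi_21 rho(2) - phi_22 rho(1)] / [1 - phi_21 rho(1) - phi_22 rho(2)]
    numerator   = 0.4264 - (-0.026403)(0.2356) - (0.234689)(-0.0345) = 0.44071737
    denominator = 1 - (-0.026403)(-0.0345) - (0.234689)(0.2356) = 0.94379634
  phi_33 = 0.44071737 / 0.94379634 = 0.467.
Therefore phi_{33} = 0.4670.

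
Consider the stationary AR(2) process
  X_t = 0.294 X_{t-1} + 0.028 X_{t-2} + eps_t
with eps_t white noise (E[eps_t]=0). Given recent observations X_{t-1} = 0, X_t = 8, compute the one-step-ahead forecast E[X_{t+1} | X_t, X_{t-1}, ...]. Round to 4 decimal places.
E[X_{t+1} \mid \mathcal F_t] = 2.3520

For an AR(p) model X_t = c + sum_i phi_i X_{t-i} + eps_t, the
one-step-ahead conditional mean is
  E[X_{t+1} | X_t, ...] = c + sum_i phi_i X_{t+1-i}.
Substitute known values:
  E[X_{t+1} | ...] = (0.294) * (8) + (0.028) * (0)
                   = 2.3520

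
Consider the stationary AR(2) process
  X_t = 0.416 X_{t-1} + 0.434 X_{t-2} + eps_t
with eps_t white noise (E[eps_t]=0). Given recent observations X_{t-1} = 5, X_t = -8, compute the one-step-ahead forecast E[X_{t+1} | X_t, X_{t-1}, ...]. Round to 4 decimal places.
E[X_{t+1} \mid \mathcal F_t] = -1.1580

For an AR(p) model X_t = c + sum_i phi_i X_{t-i} + eps_t, the
one-step-ahead conditional mean is
  E[X_{t+1} | X_t, ...] = c + sum_i phi_i X_{t+1-i}.
Substitute known values:
  E[X_{t+1} | ...] = (0.416) * (-8) + (0.434) * (5)
                   = -1.1580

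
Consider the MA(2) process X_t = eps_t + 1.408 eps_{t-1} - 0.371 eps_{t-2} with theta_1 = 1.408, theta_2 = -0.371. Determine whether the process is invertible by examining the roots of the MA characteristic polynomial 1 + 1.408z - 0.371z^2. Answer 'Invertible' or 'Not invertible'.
\text{Not invertible}

The MA(q) characteristic polynomial is P(z) = 1 + 1.408z - 0.371z^2.
Invertibility requires all roots to lie outside the unit circle, i.e. |z| > 1 for every root.
Set 1 + (1.408) z + (-0.371) z^2 = 0, i.e. a z^2 + b z + c = 0 with a = -0.371, b = 1.408, c = 1.
Discriminant D = b^2 - 4ac = (1.408)^2 - 4*(-0.371)*1 = 1.982464 - (-1.484) = 3.466464.
D >= 0, so the roots are real: z = (-b +/- sqrt(D)) / (2a) = (-1.408 +/- 1.861844) / (-0.742).
  z_1 = (-1.408 + 1.861844) / (-0.742) = -0.6116,   |z_1| = 0.6116.
  z_2 = (-1.408 - 1.861844) / (-0.742) = 4.4068,   |z_2| = 4.4068.
Moduli of all roots: 0.6116, 4.4068.
All moduli strictly greater than 1? No.
Verdict: Not invertible.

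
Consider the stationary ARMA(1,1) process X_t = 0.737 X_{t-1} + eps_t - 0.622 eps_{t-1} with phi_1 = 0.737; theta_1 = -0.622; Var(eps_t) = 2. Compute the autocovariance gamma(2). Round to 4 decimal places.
\gamma(2) = 0.2010

Multiply the model equation by X_{t-k} and take expectations. With theta_0 = psi_0 = 1 and psi_j the MA(infinity) weights, this gives
  gamma(k) - sum_i phi_i gamma(k-i) = c_k,
  c_k = sigma^2 * sum_{j=k..q} theta_j psi_{j-k}   (c_k = 0 for k > q),
using gamma(-m) = gamma(m).
psi-weights needed (psi_j = theta_j + sum_i phi_i psi_{j-i}):
  psi_1 = theta_1 + phi_1 = -0.622 + (0.737) = 0.115
Right-hand sides:
  c_0 = sigma^2 (1 + theta_1 psi_1) = 2 * (1 + (-0.622)(0.115)) = 2 * 0.92847 = 1.85694
  c_1 = sigma^2 theta_1 = 2 * (-0.622) = -1.244
  c_2 = 0
Equations for k = 0 and k = 1 (AR order 1):
  gamma(0) = phi_1 gamma(1) + c_0
  gamma(1) = phi_1 gamma(0) + c_1
Substituting the second into the first: gamma(0) (1 - phi_1^2) = c_0 + phi_1 c_1, so
  gamma(0) = (c_0 + phi_1 c_1) / (1 - phi_1^2) = (1.85694 + (0.737)(-1.244)) / (1 - (0.737)^2) = 0.940112 / 0.456831 = 2.057899.
  gamma(1) = phi_1 gamma(0) + c_1 = (0.737)(2.057899) + (-1.244) = 0.272671.
For k = 2 (> q): gamma(2) = phi_1 gamma(1) = (0.737)(0.272671) = 0.200959.
Therefore gamma(2) = 0.2010 (to 4 decimal places).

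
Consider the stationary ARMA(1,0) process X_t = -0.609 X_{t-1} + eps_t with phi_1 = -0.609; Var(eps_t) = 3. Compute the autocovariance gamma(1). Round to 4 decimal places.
\gamma(1) = -2.9041

Multiply the model equation by X_{t-k} and take expectations. With theta_0 = psi_0 = 1 and psi_j the MA(infinity) weights, this gives
  gamma(k) - sum_i phi_i gamma(k-i) = c_k,
  c_k = sigma^2 * sum_{j=k..q} theta_j psi_{j-k}   (c_k = 0 for k > q),
using gamma(-m) = gamma(m).
Pure AR (q = 0): c_0 = sigma^2 = 3, c_k = 0 for k >= 1.
Equations for k = 0 and k = 1 (AR order 1):
  gamma(0) = phi_1 gamma(1) + c_0
  gamma(1) = phi_1 gamma(0) + c_1
Substituting the second into the first: gamma(0) (1 - phi_1^2) = c_0 + phi_1 c_1, so
  gamma(0) = c_0 / (1 - phi_1^2) = 3 / (1 - (-0.609)^2) = 3 / 0.629119 = 4.768573.
  gamma(1) = phi_1 gamma(0) = (-0.609)(4.768573) = -2.904061.
Therefore gamma(1) = -2.9041 (to 4 decimal places).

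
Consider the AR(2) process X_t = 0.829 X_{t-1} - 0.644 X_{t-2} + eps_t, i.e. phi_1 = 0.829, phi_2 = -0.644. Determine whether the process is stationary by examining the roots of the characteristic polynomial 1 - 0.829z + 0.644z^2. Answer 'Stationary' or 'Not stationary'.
\text{Stationary}

The AR(p) characteristic polynomial is P(z) = 1 - 0.829z + 0.644z^2.
Stationarity requires all roots to lie outside the unit circle, i.e. |z| > 1 for every root.
Set 1 + (-0.829) z + (0.644) z^2 = 0, i.e. a z^2 + b z + c = 0 with a = 0.644, b = -0.829, c = 1.
Discriminant D = b^2 - 4ac = (-0.829)^2 - 4*(0.644)*1 = 0.687241 - (2.576) = -1.888759.
D < 0, so the roots are the complex-conjugate pair z = (-b +/- i sqrt(-D)) / (2a) = 0.6436 +/- 1.067i.
For a conjugate pair |z|^2 = z * conj(z) = (product of roots) = c/a = 1/(0.644) = 1.552795, so |z| = sqrt(1.552795) = 1.2461 for both roots.
Moduli of all roots: 1.2461, 1.2461.
All moduli strictly greater than 1? Yes.
Verdict: Stationary.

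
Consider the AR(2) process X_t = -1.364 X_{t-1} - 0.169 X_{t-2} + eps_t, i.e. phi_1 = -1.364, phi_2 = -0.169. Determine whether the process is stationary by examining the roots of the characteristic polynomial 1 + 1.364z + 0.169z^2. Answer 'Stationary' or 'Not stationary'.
\text{Not stationary}

The AR(p) characteristic polynomial is P(z) = 1 + 1.364z + 0.169z^2.
Stationarity requires all roots to lie outside the unit circle, i.e. |z| > 1 for every root.
Set 1 + (1.364) z + (0.169) z^2 = 0, i.e. a z^2 + b z + c = 0 with a = 0.169, b = 1.364, c = 1.
Discriminant D = b^2 - 4ac = (1.364)^2 - 4*(0.169)*1 = 1.860496 - (0.676) = 1.184496.
D >= 0, so the roots are real: z = (-b +/- sqrt(D)) / (2a) = (-1.364 +/- 1.088346) / (0.338).
  z_1 = (-1.364 + 1.088346) / (0.338) = -0.8155,   |z_1| = 0.8155.
  z_2 = (-1.364 - 1.088346) / (0.338) = -7.2555,   |z_2| = 7.2555.
Moduli of all roots: 0.8155, 7.2555.
All moduli strictly greater than 1? No.
Verdict: Not stationary.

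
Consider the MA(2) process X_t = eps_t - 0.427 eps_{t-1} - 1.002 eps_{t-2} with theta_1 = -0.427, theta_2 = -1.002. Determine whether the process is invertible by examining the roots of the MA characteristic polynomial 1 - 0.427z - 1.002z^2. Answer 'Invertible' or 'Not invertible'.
\text{Not invertible}

The MA(q) characteristic polynomial is P(z) = 1 - 0.427z - 1.002z^2.
Invertibility requires all roots to lie outside the unit circle, i.e. |z| > 1 for every root.
Set 1 + (-0.427) z + (-1.002) z^2 = 0, i.e. a z^2 + b z + c = 0 with a = -1.002, b = -0.427, c = 1.
Discriminant D = b^2 - 4ac = (-0.427)^2 - 4*(-1.002)*1 = 0.182329 - (-4.008) = 4.190329.
D >= 0, so the roots are real: z = (-b +/- sqrt(D)) / (2a) = (0.427 +/- 2.047029) / (-2.004).
  z_1 = (0.427 + 2.047029) / (-2.004) = -1.2345,   |z_1| = 1.2345.
  z_2 = (0.427 - 2.047029) / (-2.004) = 0.8084,   |z_2| = 0.8084.
Moduli of all roots: 1.2345, 0.8084.
All moduli strictly greater than 1? No.
Verdict: Not invertible.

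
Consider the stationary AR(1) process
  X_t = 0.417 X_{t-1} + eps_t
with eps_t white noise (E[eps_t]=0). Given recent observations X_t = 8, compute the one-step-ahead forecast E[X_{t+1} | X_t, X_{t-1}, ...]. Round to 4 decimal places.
E[X_{t+1} \mid \mathcal F_t] = 3.3360

For an AR(p) model X_t = c + sum_i phi_i X_{t-i} + eps_t, the
one-step-ahead conditional mean is
  E[X_{t+1} | X_t, ...] = c + sum_i phi_i X_{t+1-i}.
Substitute known values:
  E[X_{t+1} | ...] = (0.417) * (8)
                   = 3.3360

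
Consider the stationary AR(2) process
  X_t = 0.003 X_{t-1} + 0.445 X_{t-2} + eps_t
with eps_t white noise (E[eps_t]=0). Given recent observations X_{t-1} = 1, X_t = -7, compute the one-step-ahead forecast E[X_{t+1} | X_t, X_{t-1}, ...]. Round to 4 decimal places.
E[X_{t+1} \mid \mathcal F_t] = 0.4240

For an AR(p) model X_t = c + sum_i phi_i X_{t-i} + eps_t, the
one-step-ahead conditional mean is
  E[X_{t+1} | X_t, ...] = c + sum_i phi_i X_{t+1-i}.
Substitute known values:
  E[X_{t+1} | ...] = (0.003) * (-7) + (0.445) * (1)
                   = 0.4240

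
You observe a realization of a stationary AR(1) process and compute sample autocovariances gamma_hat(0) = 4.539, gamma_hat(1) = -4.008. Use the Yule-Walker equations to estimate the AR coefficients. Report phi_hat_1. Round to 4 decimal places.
\hat\phi_{1} = -0.8830

The Yule-Walker equations for an AR(p) process read, in matrix form,
  Gamma_p phi = r_p,   with   (Gamma_p)_{ij} = gamma(|i - j|),
                       (r_p)_i = gamma(i),   i,j = 1..p.
Substitute the sample gammas (Toeplitz matrix and right-hand side of size 1):
  Gamma_p = [[4.539]]
  r_p     = [-4.008]
With p = 1 this is the single equation gamma(0) phi_1 = gamma(1):
  phi_hat_1 = gamma(1) / gamma(0) = -4.008 / 4.539 = -0.8830.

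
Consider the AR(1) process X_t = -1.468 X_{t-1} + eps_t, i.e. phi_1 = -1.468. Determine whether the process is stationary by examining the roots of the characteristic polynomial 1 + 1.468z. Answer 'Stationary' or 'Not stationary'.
\text{Not stationary}

The AR(p) characteristic polynomial is P(z) = 1 + 1.468z.
Stationarity requires all roots to lie outside the unit circle, i.e. |z| > 1 for every root.
This is linear in z: 1 + (1.468) z = 0  =>  z = -1/(1.468) = -0.681199,  |z| = 0.681199.
Moduli of all roots: 0.6812.
All moduli strictly greater than 1? No.
Verdict: Not stationary.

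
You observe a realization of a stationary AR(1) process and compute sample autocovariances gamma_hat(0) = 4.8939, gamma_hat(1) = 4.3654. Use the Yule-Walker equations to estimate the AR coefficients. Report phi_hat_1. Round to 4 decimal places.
\hat\phi_{1} = 0.8920

The Yule-Walker equations for an AR(p) process read, in matrix form,
  Gamma_p phi = r_p,   with   (Gamma_p)_{ij} = gamma(|i - j|),
                       (r_p)_i = gamma(i),   i,j = 1..p.
Substitute the sample gammas (Toeplitz matrix and right-hand side of size 1):
  Gamma_p = [[4.8939]]
  r_p     = [4.3654]
With p = 1 this is the single equation gamma(0) phi_1 = gamma(1):
  phi_hat_1 = gamma(1) / gamma(0) = 4.3654 / 4.8939 = 0.8920.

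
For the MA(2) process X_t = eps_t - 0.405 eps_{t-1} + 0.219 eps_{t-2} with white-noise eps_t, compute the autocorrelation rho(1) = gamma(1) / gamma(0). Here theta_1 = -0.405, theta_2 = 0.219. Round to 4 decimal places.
\rho(1) = -0.4073

For an MA(q) process with theta_0 = 1, the autocovariance is
  gamma(k) = sigma^2 * sum_{i=0..q-k} theta_i * theta_{i+k},
and rho(k) = gamma(k) / gamma(0). Sigma^2 cancels.
  numerator   = (1)*(-0.405) + (-0.405)*(0.219) = -0.493695.
  denominator = (1)^2 + (-0.405)^2 + (0.219)^2 = 1.211986.
  rho(1) = -0.493695 / 1.211986 = -0.4073.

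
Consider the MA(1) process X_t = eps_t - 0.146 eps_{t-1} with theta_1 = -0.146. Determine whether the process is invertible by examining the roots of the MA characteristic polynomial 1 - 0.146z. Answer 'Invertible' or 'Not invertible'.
\text{Invertible}

The MA(q) characteristic polynomial is P(z) = 1 - 0.146z.
Invertibility requires all roots to lie outside the unit circle, i.e. |z| > 1 for every root.
This is linear in z: 1 + (-0.146) z = 0  =>  z = -1/(-0.146) = 6.849315,  |z| = 6.849315.
Moduli of all roots: 6.8493.
All moduli strictly greater than 1? Yes.
Verdict: Invertible.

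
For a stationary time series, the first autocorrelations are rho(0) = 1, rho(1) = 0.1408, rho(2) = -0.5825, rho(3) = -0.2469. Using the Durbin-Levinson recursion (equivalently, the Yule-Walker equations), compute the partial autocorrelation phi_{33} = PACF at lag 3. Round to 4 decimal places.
\phi_{33} = -0.0458

The PACF at lag k is phi_{kk}, the last component of the solution
to the Yule-Walker system G_k phi = r_k where
  (G_k)_{ij} = rho(|i - j|), (r_k)_i = rho(i), i,j = 1..k.
Equivalently, Durbin-Levinson gives phi_{kk} iteratively:
  phi_{11} = rho(1)
  phi_{kk} = [rho(k) - sum_{j=1..k-1} phi_{k-1,j} rho(k-j)]
            / [1 - sum_{j=1..k-1} phi_{k-1,j} rho(j)],
  phi_{k,j} = phi_{k-1,j} - phi_{kk} phi_{k-1,k-j},  j = 1..k-1.
Step k = 1:
  phi_11 = rho(1) = 0.1408.
Step k = 2:
  phi_22 = [rho(2) - phi_11 rho(1)] / [1 - phi_11 rho(1)] = [-0.5825 - (0.1408)(0.1408)] / [1 - (0.1408)(0.1408)]
         = -0.60232464 / 0.98017536 = -0.614507.
  Update: phi_21 = phi_11 - phi_22 phi_11 = 0.1408 - (-0.614507)(0.1408) = 0.227323.
Step k = 3:
  phi_33 = [rho(3) - phi_21 rho(2) - phi_22 rho(1)] / [1 - phi_21 rho(1) - phi_22 rho(2)]
    numerator   = -0.2469 - (0.227323)(-0.5825) - (-0.614507)(0.1408) = -0.027962
    denominator = 1 - (0.227323)(0.1408) - (-0.614507)(-0.5825) = 0.61004264
  phi_33 = -0.027962 / 0.61004264 = -0.0458.
Therefore phi_{33} = -0.0458.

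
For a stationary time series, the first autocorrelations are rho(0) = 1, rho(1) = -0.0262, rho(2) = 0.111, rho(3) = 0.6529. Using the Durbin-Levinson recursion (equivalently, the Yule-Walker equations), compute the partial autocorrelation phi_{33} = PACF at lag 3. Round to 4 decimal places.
\phi_{33} = 0.6670

The PACF at lag k is phi_{kk}, the last component of the solution
to the Yule-Walker system G_k phi = r_k where
  (G_k)_{ij} = rho(|i - j|), (r_k)_i = rho(i), i,j = 1..k.
Equivalently, Durbin-Levinson gives phi_{kk} iteratively:
  phi_{11} = rho(1)
  phi_{kk} = [rho(k) - sum_{j=1..k-1} phi_{k-1,j} rho(k-j)]
            / [1 - sum_{j=1..k-1} phi_{k-1,j} rho(j)],
  phi_{k,j} = phi_{k-1,j} - phi_{kk} phi_{k-1,k-j},  j = 1..k-1.
Step k = 1:
  phi_11 = rho(1) = -0.0262.
Step k = 2:
  phi_22 = [rho(2) - phi_11 rho(1)] / [1 - phi_11 rho(1)] = [0.111 - (-0.0262)(-0.0262)] / [1 - (-0.0262)(-0.0262)]
         = 0.11031356 / 0.99931356 = 0.110389.
  Update: phi_21 = phi_11 - phi_22 phi_11 = -0.0262 - (0.110389)(-0.0262) = -0.023308.
Step k = 3:
  phi_33 = [rho(3) - phi_21 rho(2) - phi_22 rho(1)] / [1 - phi_21 rho(1) - phi_22 rho(2)]
    numerator   = 0.6529 - (-0.023308)(0.111) - (0.110389)(-0.0262) = 0.65837937
    denominator = 1 - (-0.023308)(-0.0262) - (0.110389)(0.111) = 0.98713612
  phi_33 = 0.65837937 / 0.98713612 = 0.667.
Therefore phi_{33} = 0.6670.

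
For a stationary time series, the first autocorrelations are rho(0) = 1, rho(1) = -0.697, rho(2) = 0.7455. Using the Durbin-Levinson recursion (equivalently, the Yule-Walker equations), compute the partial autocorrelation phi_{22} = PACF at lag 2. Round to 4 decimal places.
\phi_{22} = 0.5050

The PACF at lag k is phi_{kk}, the last component of the solution
to the Yule-Walker system G_k phi = r_k where
  (G_k)_{ij} = rho(|i - j|), (r_k)_i = rho(i), i,j = 1..k.
Equivalently, Durbin-Levinson gives phi_{kk} iteratively:
  phi_{11} = rho(1)
  phi_{kk} = [rho(k) - sum_{j=1..k-1} phi_{k-1,j} rho(k-j)]
            / [1 - sum_{j=1..k-1} phi_{k-1,j} rho(j)],
  phi_{k,j} = phi_{k-1,j} - phi_{kk} phi_{k-1,k-j},  j = 1..k-1.
Step k = 1:
  phi_11 = rho(1) = -0.697.
Step k = 2:
  phi_22 = [rho(2) - phi_11 rho(1)] / [1 - phi_11 rho(1)] = [0.7455 - (-0.697)(-0.697)] / [1 - (-0.697)(-0.697)]
         = 0.259691 / 0.514191 = 0.505.
Therefore phi_{22} = 0.5050.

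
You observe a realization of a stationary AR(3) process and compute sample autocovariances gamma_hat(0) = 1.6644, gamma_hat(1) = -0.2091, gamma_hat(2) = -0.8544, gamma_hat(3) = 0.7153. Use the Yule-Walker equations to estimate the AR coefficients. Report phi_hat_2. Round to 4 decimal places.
\hat\phi_{2} = -0.4650

The Yule-Walker equations for an AR(p) process read, in matrix form,
  Gamma_p phi = r_p,   with   (Gamma_p)_{ij} = gamma(|i - j|),
                       (r_p)_i = gamma(i),   i,j = 1..p.
Substitute the sample gammas (Toeplitz matrix and right-hand side of size 3):
  Gamma_p = [[1.6644, -0.2091, -0.8544], [-0.2091, 1.6644, -0.2091], [-0.8544, -0.2091, 1.6644]]
  r_p     = [-0.2091, -0.8544, 0.7153]
Written out (R1..R3):
  (R1) 1.6644 phi_1 - 0.2091 phi_2 - 0.8544 phi_3 = -0.2091
  (R2) -0.2091 phi_1 + 1.6644 phi_2 - 0.2091 phi_3 = -0.8544
  (R3) -0.8544 phi_1 - 0.2091 phi_2 + 1.6644 phi_3 = 0.7153
Gaussian elimination:
  R2 <- R2 - (-0.2091/1.6644) R1 = R2 - (-0.125631) R1:  1.638131 phi_2 - 0.316439 phi_3 = -0.880669
  R3 <- R3 - (-0.8544/1.6644) R1 = R3 - (-0.513338) R1:  -0.316439 phi_2 + 1.225804 phi_3 = 0.607961
  R3 <- R3 - (-0.316439/1.638131) R2 = R3 - (-0.193171) R2:  1.164677 phi_3 = 0.437841
Back-substitution:
  phi_hat_3 = 0.437841 / 1.164677 = 0.375934
  phi_hat_2 = (-0.880669 - (-0.316439)(0.375934)) / 1.638131 = -0.464987
  phi_hat_1 = (-0.2091 - (-0.2091)(-0.464987) - (-0.8544)(0.375934)) / 1.6644 = 0.008934
So phi_hat = [0.0089, -0.4650, 0.3759].
Therefore phi_hat_2 = -0.4650.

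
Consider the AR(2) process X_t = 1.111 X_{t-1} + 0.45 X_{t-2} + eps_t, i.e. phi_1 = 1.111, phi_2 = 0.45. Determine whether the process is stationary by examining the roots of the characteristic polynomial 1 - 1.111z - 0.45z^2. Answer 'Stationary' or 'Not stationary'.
\text{Not stationary}

The AR(p) characteristic polynomial is P(z) = 1 - 1.111z - 0.45z^2.
Stationarity requires all roots to lie outside the unit circle, i.e. |z| > 1 for every root.
Set 1 + (-1.111) z + (-0.45) z^2 = 0, i.e. a z^2 + b z + c = 0 with a = -0.45, b = -1.111, c = 1.
Discriminant D = b^2 - 4ac = (-1.111)^2 - 4*(-0.45)*1 = 1.234321 - (-1.8) = 3.034321.
D >= 0, so the roots are real: z = (-b +/- sqrt(D)) / (2a) = (1.111 +/- 1.74193) / (-0.9).
  z_1 = (1.111 + 1.74193) / (-0.9) = -3.1699,   |z_1| = 3.1699.
  z_2 = (1.111 - 1.74193) / (-0.9) = 0.701,   |z_2| = 0.701.
Moduli of all roots: 3.1699, 0.7010.
All moduli strictly greater than 1? No.
Verdict: Not stationary.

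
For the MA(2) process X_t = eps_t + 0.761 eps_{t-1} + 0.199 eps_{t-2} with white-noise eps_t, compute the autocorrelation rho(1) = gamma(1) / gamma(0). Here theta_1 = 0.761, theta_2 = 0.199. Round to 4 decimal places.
\rho(1) = 0.5637

For an MA(q) process with theta_0 = 1, the autocovariance is
  gamma(k) = sigma^2 * sum_{i=0..q-k} theta_i * theta_{i+k},
and rho(k) = gamma(k) / gamma(0). Sigma^2 cancels.
  numerator   = (1)*(0.761) + (0.761)*(0.199) = 0.912439.
  denominator = (1)^2 + (0.761)^2 + (0.199)^2 = 1.618722.
  rho(1) = 0.912439 / 1.618722 = 0.5637.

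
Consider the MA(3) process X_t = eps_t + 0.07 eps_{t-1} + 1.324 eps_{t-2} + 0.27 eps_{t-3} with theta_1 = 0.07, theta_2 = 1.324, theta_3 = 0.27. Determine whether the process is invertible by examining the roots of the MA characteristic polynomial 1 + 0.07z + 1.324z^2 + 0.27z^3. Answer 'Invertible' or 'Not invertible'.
\text{Not invertible}

The MA(q) characteristic polynomial is P(z) = 1 + 0.07z + 1.324z^2 + 0.27z^3.
Invertibility requires all roots to lie outside the unit circle, i.e. |z| > 1 for every root.
Degree 3: look for a simple real root z0 first, then factor out (1 - z/z0) and solve the remaining quadratic.
Testing z0 = -5: P(-5) = 1 + (0.07)(-5) + (1.324)(-5)^2 + (0.27)(-5)^3
  = 1 + (-0.35) + (33.1) + (-33.75) = 0.  So z_0 = -5 is a root, |z_0| = 5.
Divide out the factor (1 + 0.2 z) = (1 - z/z0) (since 1/z0 = -0.2):
  P(z) = (1 + 0.2 z)(1 + (-0.13) z + (1.35) z^2)
  [check: z-coef -0.13 - (-0.2) = 0.07; z^2-coef 1.35 - (-0.2)(-0.13) = 1.324; z^3-coef -(-0.2)(1.35) = 0.27.]
Remaining roots from the quadratic factor 1 + (-0.13) z + (1.35) z^2:
  Set 1 + (-0.13) z + (1.35) z^2 = 0, i.e. a z^2 + b z + c = 0 with a = 1.35, b = -0.13, c = 1.
  Discriminant D = b^2 - 4ac = (-0.13)^2 - 4*(1.35)*1 = 0.0169 - (5.4) = -5.3831.
  D < 0, so the roots are the complex-conjugate pair z = (-b +/- i sqrt(-D)) / (2a) = 0.0481 +/- 0.8593i.
  For a conjugate pair |z|^2 = z * conj(z) = (product of roots) = c/a = 1/(1.35) = 0.740741, so |z| = sqrt(0.740741) = 0.8607 for both roots.
Moduli of all roots: 5.0000, 0.8607, 0.8607.
All moduli strictly greater than 1? No.
Verdict: Not invertible.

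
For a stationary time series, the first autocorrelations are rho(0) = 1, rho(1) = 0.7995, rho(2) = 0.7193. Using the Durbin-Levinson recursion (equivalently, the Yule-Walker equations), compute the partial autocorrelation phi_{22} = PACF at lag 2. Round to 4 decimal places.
\phi_{22} = 0.2220

The PACF at lag k is phi_{kk}, the last component of the solution
to the Yule-Walker system G_k phi = r_k where
  (G_k)_{ij} = rho(|i - j|), (r_k)_i = rho(i), i,j = 1..k.
Equivalently, Durbin-Levinson gives phi_{kk} iteratively:
  phi_{11} = rho(1)
  phi_{kk} = [rho(k) - sum_{j=1..k-1} phi_{k-1,j} rho(k-j)]
            / [1 - sum_{j=1..k-1} phi_{k-1,j} rho(j)],
  phi_{k,j} = phi_{k-1,j} - phi_{kk} phi_{k-1,k-j},  j = 1..k-1.
Step k = 1:
  phi_11 = rho(1) = 0.7995.
Step k = 2:
  phi_22 = [rho(2) - phi_11 rho(1)] / [1 - phi_11 rho(1)] = [0.7193 - (0.7995)(0.7995)] / [1 - (0.7995)(0.7995)]
         = 0.08009975 / 0.36079975 = 0.222.
Therefore phi_{22} = 0.2220.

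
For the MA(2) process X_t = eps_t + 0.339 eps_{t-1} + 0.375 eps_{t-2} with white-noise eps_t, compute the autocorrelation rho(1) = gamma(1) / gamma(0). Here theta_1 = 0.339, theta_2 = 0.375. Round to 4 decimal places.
\rho(1) = 0.3713

For an MA(q) process with theta_0 = 1, the autocovariance is
  gamma(k) = sigma^2 * sum_{i=0..q-k} theta_i * theta_{i+k},
and rho(k) = gamma(k) / gamma(0). Sigma^2 cancels.
  numerator   = (1)*(0.339) + (0.339)*(0.375) = 0.466125.
  denominator = (1)^2 + (0.339)^2 + (0.375)^2 = 1.255546.
  rho(1) = 0.466125 / 1.255546 = 0.3713.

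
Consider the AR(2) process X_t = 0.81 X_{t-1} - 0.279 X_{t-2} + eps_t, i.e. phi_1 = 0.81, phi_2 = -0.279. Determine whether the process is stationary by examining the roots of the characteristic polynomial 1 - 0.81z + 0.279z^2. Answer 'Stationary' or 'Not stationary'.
\text{Stationary}

The AR(p) characteristic polynomial is P(z) = 1 - 0.81z + 0.279z^2.
Stationarity requires all roots to lie outside the unit circle, i.e. |z| > 1 for every root.
Set 1 + (-0.81) z + (0.279) z^2 = 0, i.e. a z^2 + b z + c = 0 with a = 0.279, b = -0.81, c = 1.
Discriminant D = b^2 - 4ac = (-0.81)^2 - 4*(0.279)*1 = 0.6561 - (1.116) = -0.4599.
D < 0, so the roots are the complex-conjugate pair z = (-b +/- i sqrt(-D)) / (2a) = 1.4516 +/- 1.2153i.
For a conjugate pair |z|^2 = z * conj(z) = (product of roots) = c/a = 1/(0.279) = 3.584229, so |z| = sqrt(3.584229) = 1.8932 for both roots.
Moduli of all roots: 1.8932, 1.8932.
All moduli strictly greater than 1? Yes.
Verdict: Stationary.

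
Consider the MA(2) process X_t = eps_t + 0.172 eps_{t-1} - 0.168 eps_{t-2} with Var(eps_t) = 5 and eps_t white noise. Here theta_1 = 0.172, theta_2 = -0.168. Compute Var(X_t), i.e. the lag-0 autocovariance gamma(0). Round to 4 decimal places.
\gamma(0) = 5.2890

For an MA(q) process X_t = eps_t + sum_i theta_i eps_{t-i} with
Var(eps_t) = sigma^2, the variance is
  gamma(0) = sigma^2 * (1 + sum_i theta_i^2).
  sum_i theta_i^2 = (0.172)^2 + (-0.168)^2 = 0.029584 + 0.028224 = 0.057808.
  gamma(0) = 5 * (1 + 0.057808) = 5 * 1.057808 = 5.28904, which rounds to 5.2890.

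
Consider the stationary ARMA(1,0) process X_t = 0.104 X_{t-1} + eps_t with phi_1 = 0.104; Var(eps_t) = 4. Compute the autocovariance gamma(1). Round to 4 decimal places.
\gamma(1) = 0.4205

Multiply the model equation by X_{t-k} and take expectations. With theta_0 = psi_0 = 1 and psi_j the MA(infinity) weights, this gives
  gamma(k) - sum_i phi_i gamma(k-i) = c_k,
  c_k = sigma^2 * sum_{j=k..q} theta_j psi_{j-k}   (c_k = 0 for k > q),
using gamma(-m) = gamma(m).
Pure AR (q = 0): c_0 = sigma^2 = 4, c_k = 0 for k >= 1.
Equations for k = 0 and k = 1 (AR order 1):
  gamma(0) = phi_1 gamma(1) + c_0
  gamma(1) = phi_1 gamma(0) + c_1
Substituting the second into the first: gamma(0) (1 - phi_1^2) = c_0 + phi_1 c_1, so
  gamma(0) = c_0 / (1 - phi_1^2) = 4 / (1 - (0.104)^2) = 4 / 0.989184 = 4.043737.
  gamma(1) = phi_1 gamma(0) = (0.104)(4.043737) = 0.420549.
Therefore gamma(1) = 0.4205 (to 4 decimal places).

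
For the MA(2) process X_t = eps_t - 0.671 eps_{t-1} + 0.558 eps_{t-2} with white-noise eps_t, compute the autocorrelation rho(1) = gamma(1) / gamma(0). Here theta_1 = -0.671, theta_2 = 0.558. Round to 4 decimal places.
\rho(1) = -0.5934

For an MA(q) process with theta_0 = 1, the autocovariance is
  gamma(k) = sigma^2 * sum_{i=0..q-k} theta_i * theta_{i+k},
and rho(k) = gamma(k) / gamma(0). Sigma^2 cancels.
  numerator   = (1)*(-0.671) + (-0.671)*(0.558) = -1.045418.
  denominator = (1)^2 + (-0.671)^2 + (0.558)^2 = 1.761605.
  rho(1) = -1.045418 / 1.761605 = -0.5934.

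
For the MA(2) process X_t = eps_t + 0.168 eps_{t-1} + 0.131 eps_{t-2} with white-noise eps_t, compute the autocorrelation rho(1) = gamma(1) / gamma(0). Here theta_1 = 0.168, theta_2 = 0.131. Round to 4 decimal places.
\rho(1) = 0.1818

For an MA(q) process with theta_0 = 1, the autocovariance is
  gamma(k) = sigma^2 * sum_{i=0..q-k} theta_i * theta_{i+k},
and rho(k) = gamma(k) / gamma(0). Sigma^2 cancels.
  numerator   = (1)*(0.168) + (0.168)*(0.131) = 0.190008.
  denominator = (1)^2 + (0.168)^2 + (0.131)^2 = 1.045385.
  rho(1) = 0.190008 / 1.045385 = 0.1818.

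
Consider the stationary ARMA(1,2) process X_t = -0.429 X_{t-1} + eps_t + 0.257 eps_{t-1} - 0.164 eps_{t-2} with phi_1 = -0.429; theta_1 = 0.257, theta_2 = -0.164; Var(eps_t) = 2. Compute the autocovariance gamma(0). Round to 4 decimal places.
\gamma(0) = 2.0791

Multiply the model equation by X_{t-k} and take expectations. With theta_0 = psi_0 = 1 and psi_j the MA(infinity) weights, this gives
  gamma(k) - sum_i phi_i gamma(k-i) = c_k,
  c_k = sigma^2 * sum_{j=k..q} theta_j psi_{j-k}   (c_k = 0 for k > q),
using gamma(-m) = gamma(m).
psi-weights needed (psi_j = theta_j + sum_i phi_i psi_{j-i}):
  psi_1 = theta_1 + phi_1 = 0.257 + (-0.429) = -0.172
  psi_2 = theta_2 + phi_1 psi_1 = -0.164 + (-0.429)(-0.172) = -0.090212
Right-hand sides:
  c_0 = sigma^2 (1 + theta_1 psi_1 + theta_2 psi_2) = 2 * (1 + (0.257)(-0.172) + (-0.164)(-0.090212)) = 2 * 0.970591 = 1.941182
  c_1 = sigma^2 (theta_1 + theta_2 psi_1) = 2 * (0.257 + (-0.164)(-0.172)) = 0.570416
  c_2 = sigma^2 theta_2 = 2 * (-0.164) = -0.328
Equations for k = 0 and k = 1 (AR order 1):
  gamma(0) = phi_1 gamma(1) + c_0
  gamma(1) = phi_1 gamma(0) + c_1
Substituting the second into the first: gamma(0) (1 - phi_1^2) = c_0 + phi_1 c_1, so
  gamma(0) = (c_0 + phi_1 c_1) / (1 - phi_1^2) = (1.941182 + (-0.429)(0.570416)) / (1 - (-0.429)^2) = 1.696473 / 0.815959 = 2.079116.
Therefore gamma(0) = 2.0791 (to 4 decimal places).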